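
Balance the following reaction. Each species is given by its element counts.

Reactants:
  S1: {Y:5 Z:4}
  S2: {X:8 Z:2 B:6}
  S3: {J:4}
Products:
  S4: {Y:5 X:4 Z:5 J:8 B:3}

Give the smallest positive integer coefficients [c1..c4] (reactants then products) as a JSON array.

Y: 2·5+1·0+4·0 = 10 | 2·5 = 10
X: 2·0+1·8+4·0 = 8 | 2·4 = 8
Z: 2·4+1·2+4·0 = 10 | 2·5 = 10
J: 2·0+1·0+4·4 = 16 | 2·8 = 16
B: 2·0+1·6+4·0 = 6 | 2·3 = 6
gcd(2,1,4,2) = 1

Coefficients: [2, 1, 4, 2]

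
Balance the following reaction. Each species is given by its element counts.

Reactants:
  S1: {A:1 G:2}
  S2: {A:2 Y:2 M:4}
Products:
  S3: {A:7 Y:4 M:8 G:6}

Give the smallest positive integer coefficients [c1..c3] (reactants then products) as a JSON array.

Coefficients: [3, 2, 1]

A: 3·1+2·2 = 7 | 1·7 = 7
Y: 3·0+2·2 = 4 | 1·4 = 4
M: 3·0+2·4 = 8 | 1·8 = 8
G: 3·2+2·0 = 6 | 1·6 = 6
gcd(3,2,1) = 1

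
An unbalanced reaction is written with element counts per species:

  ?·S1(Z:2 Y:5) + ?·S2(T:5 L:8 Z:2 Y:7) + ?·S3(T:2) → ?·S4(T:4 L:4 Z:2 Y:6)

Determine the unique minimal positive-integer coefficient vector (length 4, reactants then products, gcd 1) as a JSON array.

T: 2·0+2·5+3·2 = 16 | 4·4 = 16
L: 2·0+2·8+3·0 = 16 | 4·4 = 16
Z: 2·2+2·2+3·0 = 8 | 4·2 = 8
Y: 2·5+2·7+3·0 = 24 | 4·6 = 24
gcd(2,2,3,4) = 1

Coefficients: [2, 2, 3, 4]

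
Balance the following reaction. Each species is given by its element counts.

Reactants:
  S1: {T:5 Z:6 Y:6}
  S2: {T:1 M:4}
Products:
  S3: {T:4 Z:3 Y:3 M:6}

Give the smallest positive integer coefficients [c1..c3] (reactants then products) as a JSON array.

Coefficients: [1, 3, 2]

T: 1·5+3·1 = 8 | 2·4 = 8
Z: 1·6+3·0 = 6 | 2·3 = 6
Y: 1·6+3·0 = 6 | 2·3 = 6
M: 1·0+3·4 = 12 | 2·6 = 12
gcd(1,3,2) = 1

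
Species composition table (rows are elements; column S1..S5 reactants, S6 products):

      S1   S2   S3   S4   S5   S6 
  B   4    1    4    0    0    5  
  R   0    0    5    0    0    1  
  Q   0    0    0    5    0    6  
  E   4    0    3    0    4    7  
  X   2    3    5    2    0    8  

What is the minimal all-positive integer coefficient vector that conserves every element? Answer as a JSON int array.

B: 4·4+5·1+1·4+6·0+4·0 = 25 | 5·5 = 25
R: 4·0+5·0+1·5+6·0+4·0 = 5 | 5·1 = 5
Q: 4·0+5·0+1·0+6·5+4·0 = 30 | 5·6 = 30
E: 4·4+5·0+1·3+6·0+4·4 = 35 | 5·7 = 35
X: 4·2+5·3+1·5+6·2+4·0 = 40 | 5·8 = 40
gcd(4,5,1,6,4,5) = 1

Coefficients: [4, 5, 1, 6, 4, 5]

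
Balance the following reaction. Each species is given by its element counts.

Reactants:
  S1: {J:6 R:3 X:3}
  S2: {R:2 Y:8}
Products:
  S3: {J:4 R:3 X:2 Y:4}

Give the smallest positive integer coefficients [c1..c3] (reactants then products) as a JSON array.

Coefficients: [4, 3, 6]

J: 4·6+3·0 = 24 | 6·4 = 24
R: 4·3+3·2 = 18 | 6·3 = 18
X: 4·3+3·0 = 12 | 6·2 = 12
Y: 4·0+3·8 = 24 | 6·4 = 24
gcd(4,3,6) = 1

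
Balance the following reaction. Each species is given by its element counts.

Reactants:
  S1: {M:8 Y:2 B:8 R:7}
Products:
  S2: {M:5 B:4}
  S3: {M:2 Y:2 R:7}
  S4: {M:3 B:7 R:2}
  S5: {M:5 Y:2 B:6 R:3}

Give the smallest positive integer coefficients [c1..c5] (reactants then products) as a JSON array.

Coefficients: [4, 3, 3, 2, 1]

M: 4·8 = 32 | 3·5+3·2+2·3+1·5 = 32
Y: 4·2 = 8 | 3·0+3·2+2·0+1·2 = 8
B: 4·8 = 32 | 3·4+3·0+2·7+1·6 = 32
R: 4·7 = 28 | 3·0+3·7+2·2+1·3 = 28
gcd(4,3,3,2,1) = 1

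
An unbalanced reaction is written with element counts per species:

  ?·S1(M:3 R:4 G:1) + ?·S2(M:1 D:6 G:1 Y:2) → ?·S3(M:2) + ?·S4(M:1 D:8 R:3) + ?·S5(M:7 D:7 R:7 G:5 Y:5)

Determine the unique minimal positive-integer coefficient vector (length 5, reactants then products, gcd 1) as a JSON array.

Coefficients: [5, 5, 2, 2, 2]

M: 5·3+5·1 = 20 | 2·2+2·1+2·7 = 20
D: 5·0+5·6 = 30 | 2·0+2·8+2·7 = 30
R: 5·4+5·0 = 20 | 2·0+2·3+2·7 = 20
G: 5·1+5·1 = 10 | 2·0+2·0+2·5 = 10
Y: 5·0+5·2 = 10 | 2·0+2·0+2·5 = 10
gcd(5,5,2,2,2) = 1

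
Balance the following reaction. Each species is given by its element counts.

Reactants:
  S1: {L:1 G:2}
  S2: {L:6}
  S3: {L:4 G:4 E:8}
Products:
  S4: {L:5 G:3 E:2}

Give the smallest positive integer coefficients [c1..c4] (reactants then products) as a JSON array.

Coefficients: [4, 2, 1, 4]

L: 4·1+2·6+1·4 = 20 | 4·5 = 20
G: 4·2+2·0+1·4 = 12 | 4·3 = 12
E: 4·0+2·0+1·8 = 8 | 4·2 = 8
gcd(4,2,1,4) = 1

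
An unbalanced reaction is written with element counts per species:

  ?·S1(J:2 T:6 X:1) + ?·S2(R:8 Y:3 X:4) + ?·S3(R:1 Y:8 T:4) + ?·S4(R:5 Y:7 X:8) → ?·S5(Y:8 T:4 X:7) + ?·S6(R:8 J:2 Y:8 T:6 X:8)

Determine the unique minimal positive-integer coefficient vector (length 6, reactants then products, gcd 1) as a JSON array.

Coefficients: [3, 1, 1, 3, 1, 3]

R: 3·0+1·8+1·1+3·5 = 24 | 1·0+3·8 = 24
J: 3·2+1·0+1·0+3·0 = 6 | 1·0+3·2 = 6
Y: 3·0+1·3+1·8+3·7 = 32 | 1·8+3·8 = 32
T: 3·6+1·0+1·4+3·0 = 22 | 1·4+3·6 = 22
X: 3·1+1·4+1·0+3·8 = 31 | 1·7+3·8 = 31
gcd(3,1,1,3,1,3) = 1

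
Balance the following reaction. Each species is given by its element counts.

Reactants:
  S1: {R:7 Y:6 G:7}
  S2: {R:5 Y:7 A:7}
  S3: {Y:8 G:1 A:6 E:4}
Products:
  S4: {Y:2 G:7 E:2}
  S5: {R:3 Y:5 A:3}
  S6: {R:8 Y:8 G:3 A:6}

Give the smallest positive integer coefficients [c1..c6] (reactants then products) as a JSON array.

Coefficients: [4, 6, 1, 2, 6, 5]

R: 4·7+6·5+1·0 = 58 | 2·0+6·3+5·8 = 58
Y: 4·6+6·7+1·8 = 74 | 2·2+6·5+5·8 = 74
G: 4·7+6·0+1·1 = 29 | 2·7+6·0+5·3 = 29
A: 4·0+6·7+1·6 = 48 | 2·0+6·3+5·6 = 48
E: 4·0+6·0+1·4 = 4 | 2·2+6·0+5·0 = 4
gcd(4,6,1,2,6,5) = 1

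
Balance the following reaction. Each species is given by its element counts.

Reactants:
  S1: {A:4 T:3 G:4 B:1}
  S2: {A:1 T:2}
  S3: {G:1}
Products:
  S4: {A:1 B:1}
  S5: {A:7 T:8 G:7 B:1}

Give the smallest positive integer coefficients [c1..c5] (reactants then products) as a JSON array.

Coefficients: [4, 6, 5, 1, 3]

A: 4·4+6·1+5·0 = 22 | 1·1+3·7 = 22
T: 4·3+6·2+5·0 = 24 | 1·0+3·8 = 24
G: 4·4+6·0+5·1 = 21 | 1·0+3·7 = 21
B: 4·1+6·0+5·0 = 4 | 1·1+3·1 = 4
gcd(4,6,5,1,3) = 1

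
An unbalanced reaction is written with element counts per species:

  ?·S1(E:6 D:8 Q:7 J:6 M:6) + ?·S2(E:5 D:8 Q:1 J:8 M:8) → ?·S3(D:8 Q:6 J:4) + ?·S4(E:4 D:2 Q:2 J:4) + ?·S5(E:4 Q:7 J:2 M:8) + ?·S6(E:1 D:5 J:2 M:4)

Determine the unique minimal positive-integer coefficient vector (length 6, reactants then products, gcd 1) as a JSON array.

E: 4·6+2·5 = 34 | 1·0+5·4+2·4+6·1 = 34
D: 4·8+2·8 = 48 | 1·8+5·2+2·0+6·5 = 48
Q: 4·7+2·1 = 30 | 1·6+5·2+2·7+6·0 = 30
J: 4·6+2·8 = 40 | 1·4+5·4+2·2+6·2 = 40
M: 4·6+2·8 = 40 | 1·0+5·0+2·8+6·4 = 40
gcd(4,2,1,5,2,6) = 1

Coefficients: [4, 2, 1, 5, 2, 6]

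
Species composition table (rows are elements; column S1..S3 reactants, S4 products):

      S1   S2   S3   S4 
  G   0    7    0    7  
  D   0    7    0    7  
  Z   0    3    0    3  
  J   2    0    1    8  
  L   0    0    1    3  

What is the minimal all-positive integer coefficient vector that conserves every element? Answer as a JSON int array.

G: 5·0+2·7+6·0 = 14 | 2·7 = 14
D: 5·0+2·7+6·0 = 14 | 2·7 = 14
Z: 5·0+2·3+6·0 = 6 | 2·3 = 6
J: 5·2+2·0+6·1 = 16 | 2·8 = 16
L: 5·0+2·0+6·1 = 6 | 2·3 = 6
gcd(5,2,6,2) = 1

Coefficients: [5, 2, 6, 2]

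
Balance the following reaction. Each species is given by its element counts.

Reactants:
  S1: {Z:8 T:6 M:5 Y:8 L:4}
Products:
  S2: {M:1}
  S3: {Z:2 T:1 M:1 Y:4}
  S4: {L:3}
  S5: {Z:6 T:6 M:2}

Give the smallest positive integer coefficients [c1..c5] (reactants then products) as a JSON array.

Z: 3·8 = 24 | 5·0+6·2+4·0+2·6 = 24
T: 3·6 = 18 | 5·0+6·1+4·0+2·6 = 18
M: 3·5 = 15 | 5·1+6·1+4·0+2·2 = 15
Y: 3·8 = 24 | 5·0+6·4+4·0+2·0 = 24
L: 3·4 = 12 | 5·0+6·0+4·3+2·0 = 12
gcd(3,5,6,4,2) = 1

Coefficients: [3, 5, 6, 4, 2]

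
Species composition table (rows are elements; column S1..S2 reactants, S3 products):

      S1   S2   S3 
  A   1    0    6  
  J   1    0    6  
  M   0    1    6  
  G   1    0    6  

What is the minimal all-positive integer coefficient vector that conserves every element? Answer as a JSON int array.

Coefficients: [6, 6, 1]

A: 6·1+6·0 = 6 | 1·6 = 6
J: 6·1+6·0 = 6 | 1·6 = 6
M: 6·0+6·1 = 6 | 1·6 = 6
G: 6·1+6·0 = 6 | 1·6 = 6
gcd(6,6,1) = 1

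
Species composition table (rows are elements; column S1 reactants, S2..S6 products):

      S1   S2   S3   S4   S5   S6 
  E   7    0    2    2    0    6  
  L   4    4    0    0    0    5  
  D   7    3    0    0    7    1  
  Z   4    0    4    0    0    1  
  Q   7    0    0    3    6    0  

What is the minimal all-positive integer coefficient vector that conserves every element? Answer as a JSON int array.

Coefficients: [6, 1, 5, 4, 5, 4]

E: 6·7 = 42 | 1·0+5·2+4·2+5·0+4·6 = 42
L: 6·4 = 24 | 1·4+5·0+4·0+5·0+4·5 = 24
D: 6·7 = 42 | 1·3+5·0+4·0+5·7+4·1 = 42
Z: 6·4 = 24 | 1·0+5·4+4·0+5·0+4·1 = 24
Q: 6·7 = 42 | 1·0+5·0+4·3+5·6+4·0 = 42
gcd(6,1,5,4,5,4) = 1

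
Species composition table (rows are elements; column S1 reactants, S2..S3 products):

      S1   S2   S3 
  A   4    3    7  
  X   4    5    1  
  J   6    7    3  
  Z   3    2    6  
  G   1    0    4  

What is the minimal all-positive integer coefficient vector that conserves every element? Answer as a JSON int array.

Coefficients: [4, 3, 1]

A: 4·4 = 16 | 3·3+1·7 = 16
X: 4·4 = 16 | 3·5+1·1 = 16
J: 4·6 = 24 | 3·7+1·3 = 24
Z: 4·3 = 12 | 3·2+1·6 = 12
G: 4·1 = 4 | 3·0+1·4 = 4
gcd(4,3,1) = 1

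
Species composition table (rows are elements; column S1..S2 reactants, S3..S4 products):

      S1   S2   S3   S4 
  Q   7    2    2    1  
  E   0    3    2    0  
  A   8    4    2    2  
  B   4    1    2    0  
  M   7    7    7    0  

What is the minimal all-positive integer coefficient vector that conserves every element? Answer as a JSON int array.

Coefficients: [1, 2, 3, 5]

Q: 1·7+2·2 = 11 | 3·2+5·1 = 11
E: 1·0+2·3 = 6 | 3·2+5·0 = 6
A: 1·8+2·4 = 16 | 3·2+5·2 = 16
B: 1·4+2·1 = 6 | 3·2+5·0 = 6
M: 1·7+2·7 = 21 | 3·7+5·0 = 21
gcd(1,2,3,5) = 1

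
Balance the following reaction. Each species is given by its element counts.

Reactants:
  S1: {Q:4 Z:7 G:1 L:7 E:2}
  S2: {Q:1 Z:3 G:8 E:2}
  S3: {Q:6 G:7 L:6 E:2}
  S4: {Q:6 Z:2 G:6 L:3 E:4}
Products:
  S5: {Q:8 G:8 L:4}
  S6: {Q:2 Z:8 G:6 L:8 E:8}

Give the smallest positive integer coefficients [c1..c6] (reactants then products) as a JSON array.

Q: 2·4+2·1+4·6+2·6 = 46 | 5·8+3·2 = 46
Z: 2·7+2·3+4·0+2·2 = 24 | 5·0+3·8 = 24
G: 2·1+2·8+4·7+2·6 = 58 | 5·8+3·6 = 58
L: 2·7+2·0+4·6+2·3 = 44 | 5·4+3·8 = 44
E: 2·2+2·2+4·2+2·4 = 24 | 5·0+3·8 = 24
gcd(2,2,4,2,5,3) = 1

Coefficients: [2, 2, 4, 2, 5, 3]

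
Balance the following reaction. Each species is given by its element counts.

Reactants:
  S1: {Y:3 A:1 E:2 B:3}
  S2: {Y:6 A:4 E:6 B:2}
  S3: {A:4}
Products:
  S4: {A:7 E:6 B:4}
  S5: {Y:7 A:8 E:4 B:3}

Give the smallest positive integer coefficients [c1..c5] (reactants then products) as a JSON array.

Coefficients: [3, 2, 5, 1, 3]

Y: 3·3+2·6+5·0 = 21 | 1·0+3·7 = 21
A: 3·1+2·4+5·4 = 31 | 1·7+3·8 = 31
E: 3·2+2·6+5·0 = 18 | 1·6+3·4 = 18
B: 3·3+2·2+5·0 = 13 | 1·4+3·3 = 13
gcd(3,2,5,1,3) = 1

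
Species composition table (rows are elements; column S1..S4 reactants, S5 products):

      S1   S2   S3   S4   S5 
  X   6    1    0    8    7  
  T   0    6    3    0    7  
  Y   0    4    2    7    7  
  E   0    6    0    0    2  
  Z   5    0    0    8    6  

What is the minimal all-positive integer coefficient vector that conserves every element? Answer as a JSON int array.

Coefficients: [2, 1, 5, 1, 3]

X: 2·6+1·1+5·0+1·8 = 21 | 3·7 = 21
T: 2·0+1·6+5·3+1·0 = 21 | 3·7 = 21
Y: 2·0+1·4+5·2+1·7 = 21 | 3·7 = 21
E: 2·0+1·6+5·0+1·0 = 6 | 3·2 = 6
Z: 2·5+1·0+5·0+1·8 = 18 | 3·6 = 18
gcd(2,1,5,1,3) = 1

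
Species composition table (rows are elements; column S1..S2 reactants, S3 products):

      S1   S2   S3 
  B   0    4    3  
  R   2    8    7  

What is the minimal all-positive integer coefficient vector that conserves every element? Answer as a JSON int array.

Coefficients: [2, 3, 4]

B: 2·0+3·4 = 12 | 4·3 = 12
R: 2·2+3·8 = 28 | 4·7 = 28
gcd(2,3,4) = 1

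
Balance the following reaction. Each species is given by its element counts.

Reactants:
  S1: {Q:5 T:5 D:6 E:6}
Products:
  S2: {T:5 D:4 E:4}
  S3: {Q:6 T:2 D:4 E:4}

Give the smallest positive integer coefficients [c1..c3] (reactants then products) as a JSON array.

Q: 6·5 = 30 | 4·0+5·6 = 30
T: 6·5 = 30 | 4·5+5·2 = 30
D: 6·6 = 36 | 4·4+5·4 = 36
E: 6·6 = 36 | 4·4+5·4 = 36
gcd(6,4,5) = 1

Coefficients: [6, 4, 5]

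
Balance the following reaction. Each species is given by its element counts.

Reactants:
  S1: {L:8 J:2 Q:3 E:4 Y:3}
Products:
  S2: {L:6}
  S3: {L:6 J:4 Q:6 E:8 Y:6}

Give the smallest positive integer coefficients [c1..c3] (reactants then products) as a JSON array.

L: 6·8 = 48 | 5·6+3·6 = 48
J: 6·2 = 12 | 5·0+3·4 = 12
Q: 6·3 = 18 | 5·0+3·6 = 18
E: 6·4 = 24 | 5·0+3·8 = 24
Y: 6·3 = 18 | 5·0+3·6 = 18
gcd(6,5,3) = 1

Coefficients: [6, 5, 3]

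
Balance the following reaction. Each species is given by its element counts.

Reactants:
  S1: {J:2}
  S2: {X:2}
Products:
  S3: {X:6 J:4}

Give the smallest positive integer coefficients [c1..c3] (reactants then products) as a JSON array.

X: 2·0+3·2 = 6 | 1·6 = 6
J: 2·2+3·0 = 4 | 1·4 = 4
gcd(2,3,1) = 1

Coefficients: [2, 3, 1]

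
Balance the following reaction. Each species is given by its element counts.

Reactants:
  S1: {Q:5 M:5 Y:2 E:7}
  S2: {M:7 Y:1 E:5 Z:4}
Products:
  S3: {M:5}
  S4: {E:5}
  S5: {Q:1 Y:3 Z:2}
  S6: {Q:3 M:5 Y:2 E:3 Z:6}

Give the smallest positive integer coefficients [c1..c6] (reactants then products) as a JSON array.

Q: 2·5+5·0 = 10 | 6·0+6·0+1·1+3·3 = 10
M: 2·5+5·7 = 45 | 6·5+6·0+1·0+3·5 = 45
Y: 2·2+5·1 = 9 | 6·0+6·0+1·3+3·2 = 9
E: 2·7+5·5 = 39 | 6·0+6·5+1·0+3·3 = 39
Z: 2·0+5·4 = 20 | 6·0+6·0+1·2+3·6 = 20
gcd(2,5,6,6,1,3) = 1

Coefficients: [2, 5, 6, 6, 1, 3]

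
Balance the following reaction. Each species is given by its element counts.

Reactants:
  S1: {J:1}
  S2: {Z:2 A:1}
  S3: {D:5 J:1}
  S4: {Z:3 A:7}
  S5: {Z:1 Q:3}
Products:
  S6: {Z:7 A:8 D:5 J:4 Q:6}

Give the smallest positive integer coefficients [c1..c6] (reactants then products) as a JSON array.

Coefficients: [3, 1, 1, 1, 2, 1]

Z: 3·0+1·2+1·0+1·3+2·1 = 7 | 1·7 = 7
A: 3·0+1·1+1·0+1·7+2·0 = 8 | 1·8 = 8
D: 3·0+1·0+1·5+1·0+2·0 = 5 | 1·5 = 5
J: 3·1+1·0+1·1+1·0+2·0 = 4 | 1·4 = 4
Q: 3·0+1·0+1·0+1·0+2·3 = 6 | 1·6 = 6
gcd(3,1,1,1,2,1) = 1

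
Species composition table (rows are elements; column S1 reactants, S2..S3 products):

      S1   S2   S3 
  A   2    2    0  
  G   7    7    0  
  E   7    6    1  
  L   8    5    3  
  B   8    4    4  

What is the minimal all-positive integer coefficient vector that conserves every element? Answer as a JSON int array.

Coefficients: [1, 1, 1]

A: 1·2 = 2 | 1·2+1·0 = 2
G: 1·7 = 7 | 1·7+1·0 = 7
E: 1·7 = 7 | 1·6+1·1 = 7
L: 1·8 = 8 | 1·5+1·3 = 8
B: 1·8 = 8 | 1·4+1·4 = 8
gcd(1,1,1) = 1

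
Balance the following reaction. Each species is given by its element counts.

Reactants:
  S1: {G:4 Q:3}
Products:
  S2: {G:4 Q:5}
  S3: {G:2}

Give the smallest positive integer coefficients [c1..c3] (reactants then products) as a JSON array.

Coefficients: [5, 3, 4]

G: 5·4 = 20 | 3·4+4·2 = 20
Q: 5·3 = 15 | 3·5+4·0 = 15
gcd(5,3,4) = 1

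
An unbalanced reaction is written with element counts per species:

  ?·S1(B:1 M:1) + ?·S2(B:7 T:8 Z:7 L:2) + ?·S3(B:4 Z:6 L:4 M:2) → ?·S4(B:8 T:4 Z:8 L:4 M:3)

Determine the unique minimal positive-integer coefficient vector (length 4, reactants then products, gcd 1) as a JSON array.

Coefficients: [6, 2, 3, 4]

B: 6·1+2·7+3·4 = 32 | 4·8 = 32
T: 6·0+2·8+3·0 = 16 | 4·4 = 16
Z: 6·0+2·7+3·6 = 32 | 4·8 = 32
L: 6·0+2·2+3·4 = 16 | 4·4 = 16
M: 6·1+2·0+3·2 = 12 | 4·3 = 12
gcd(6,2,3,4) = 1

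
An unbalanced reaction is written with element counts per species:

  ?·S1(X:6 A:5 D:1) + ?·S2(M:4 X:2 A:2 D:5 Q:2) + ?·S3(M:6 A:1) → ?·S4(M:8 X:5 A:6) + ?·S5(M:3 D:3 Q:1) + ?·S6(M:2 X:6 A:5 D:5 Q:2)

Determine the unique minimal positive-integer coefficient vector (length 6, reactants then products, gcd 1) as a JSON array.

M: 3·0+4·4+6·6 = 52 | 4·8+6·3+1·2 = 52
X: 3·6+4·2+6·0 = 26 | 4·5+6·0+1·6 = 26
A: 3·5+4·2+6·1 = 29 | 4·6+6·0+1·5 = 29
D: 3·1+4·5+6·0 = 23 | 4·0+6·3+1·5 = 23
Q: 3·0+4·2+6·0 = 8 | 4·0+6·1+1·2 = 8
gcd(3,4,6,4,6,1) = 1

Coefficients: [3, 4, 6, 4, 6, 1]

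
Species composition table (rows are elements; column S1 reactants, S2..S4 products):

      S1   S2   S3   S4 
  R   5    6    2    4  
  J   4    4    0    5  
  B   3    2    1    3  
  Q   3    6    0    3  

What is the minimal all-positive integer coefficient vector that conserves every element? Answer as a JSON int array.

R: 6·5 = 30 | 1·6+4·2+4·4 = 30
J: 6·4 = 24 | 1·4+4·0+4·5 = 24
B: 6·3 = 18 | 1·2+4·1+4·3 = 18
Q: 6·3 = 18 | 1·6+4·0+4·3 = 18
gcd(6,1,4,4) = 1

Coefficients: [6, 1, 4, 4]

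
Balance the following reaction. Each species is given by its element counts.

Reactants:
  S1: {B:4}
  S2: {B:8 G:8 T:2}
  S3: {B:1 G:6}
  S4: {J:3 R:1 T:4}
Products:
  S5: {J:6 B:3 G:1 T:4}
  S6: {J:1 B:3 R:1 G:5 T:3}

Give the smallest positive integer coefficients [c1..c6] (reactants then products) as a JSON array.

Coefficients: [3, 1, 4, 6, 2, 6]

J: 3·0+1·0+4·0+6·3 = 18 | 2·6+6·1 = 18
B: 3·4+1·8+4·1+6·0 = 24 | 2·3+6·3 = 24
R: 3·0+1·0+4·0+6·1 = 6 | 2·0+6·1 = 6
G: 3·0+1·8+4·6+6·0 = 32 | 2·1+6·5 = 32
T: 3·0+1·2+4·0+6·4 = 26 | 2·4+6·3 = 26
gcd(3,1,4,6,2,6) = 1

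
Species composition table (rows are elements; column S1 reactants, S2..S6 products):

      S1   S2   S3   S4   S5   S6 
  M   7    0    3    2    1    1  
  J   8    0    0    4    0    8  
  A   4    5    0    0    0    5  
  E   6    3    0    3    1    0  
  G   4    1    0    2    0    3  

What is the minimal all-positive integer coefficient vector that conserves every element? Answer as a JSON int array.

M: 5·7 = 35 | 2·0+5·3+6·2+6·1+2·1 = 35
J: 5·8 = 40 | 2·0+5·0+6·4+6·0+2·8 = 40
A: 5·4 = 20 | 2·5+5·0+6·0+6·0+2·5 = 20
E: 5·6 = 30 | 2·3+5·0+6·3+6·1+2·0 = 30
G: 5·4 = 20 | 2·1+5·0+6·2+6·0+2·3 = 20
gcd(5,2,5,6,6,2) = 1

Coefficients: [5, 2, 5, 6, 6, 2]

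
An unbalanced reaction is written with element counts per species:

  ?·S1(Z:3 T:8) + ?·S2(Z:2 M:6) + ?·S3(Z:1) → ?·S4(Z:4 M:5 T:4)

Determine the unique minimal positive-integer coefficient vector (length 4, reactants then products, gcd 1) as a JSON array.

Z: 3·3+5·2+5·1 = 24 | 6·4 = 24
M: 3·0+5·6+5·0 = 30 | 6·5 = 30
T: 3·8+5·0+5·0 = 24 | 6·4 = 24
gcd(3,5,5,6) = 1

Coefficients: [3, 5, 5, 6]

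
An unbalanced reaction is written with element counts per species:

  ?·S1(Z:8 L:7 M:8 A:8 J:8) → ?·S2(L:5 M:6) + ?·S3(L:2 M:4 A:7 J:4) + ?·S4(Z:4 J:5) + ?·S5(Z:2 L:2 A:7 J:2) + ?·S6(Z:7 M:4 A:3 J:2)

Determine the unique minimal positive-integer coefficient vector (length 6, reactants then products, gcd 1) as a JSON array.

Coefficients: [6, 6, 1, 6, 5, 2]

Z: 6·8 = 48 | 6·0+1·0+6·4+5·2+2·7 = 48
L: 6·7 = 42 | 6·5+1·2+6·0+5·2+2·0 = 42
M: 6·8 = 48 | 6·6+1·4+6·0+5·0+2·4 = 48
A: 6·8 = 48 | 6·0+1·7+6·0+5·7+2·3 = 48
J: 6·8 = 48 | 6·0+1·4+6·5+5·2+2·2 = 48
gcd(6,6,1,6,5,2) = 1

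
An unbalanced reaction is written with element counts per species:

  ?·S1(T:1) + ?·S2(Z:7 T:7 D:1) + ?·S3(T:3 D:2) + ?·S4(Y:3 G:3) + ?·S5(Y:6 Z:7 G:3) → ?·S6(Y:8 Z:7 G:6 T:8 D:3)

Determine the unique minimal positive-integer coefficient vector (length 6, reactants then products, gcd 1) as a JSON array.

Coefficients: [5, 1, 4, 4, 2, 3]

Y: 5·0+1·0+4·0+4·3+2·6 = 24 | 3·8 = 24
Z: 5·0+1·7+4·0+4·0+2·7 = 21 | 3·7 = 21
G: 5·0+1·0+4·0+4·3+2·3 = 18 | 3·6 = 18
T: 5·1+1·7+4·3+4·0+2·0 = 24 | 3·8 = 24
D: 5·0+1·1+4·2+4·0+2·0 = 9 | 3·3 = 9
gcd(5,1,4,4,2,3) = 1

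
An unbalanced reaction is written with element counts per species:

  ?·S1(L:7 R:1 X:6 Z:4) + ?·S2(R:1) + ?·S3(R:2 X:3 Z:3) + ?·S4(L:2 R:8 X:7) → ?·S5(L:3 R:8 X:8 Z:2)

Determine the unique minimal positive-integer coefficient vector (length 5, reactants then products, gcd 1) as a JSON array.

L: 1·7+3·0+2·0+4·2 = 15 | 5·3 = 15
R: 1·1+3·1+2·2+4·8 = 40 | 5·8 = 40
X: 1·6+3·0+2·3+4·7 = 40 | 5·8 = 40
Z: 1·4+3·0+2·3+4·0 = 10 | 5·2 = 10
gcd(1,3,2,4,5) = 1

Coefficients: [1, 3, 2, 4, 5]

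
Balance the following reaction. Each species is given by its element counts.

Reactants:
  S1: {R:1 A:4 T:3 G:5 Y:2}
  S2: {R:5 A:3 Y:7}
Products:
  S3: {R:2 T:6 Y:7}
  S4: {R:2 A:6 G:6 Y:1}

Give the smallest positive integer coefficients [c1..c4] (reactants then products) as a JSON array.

Coefficients: [6, 2, 3, 5]

R: 6·1+2·5 = 16 | 3·2+5·2 = 16
A: 6·4+2·3 = 30 | 3·0+5·6 = 30
T: 6·3+2·0 = 18 | 3·6+5·0 = 18
G: 6·5+2·0 = 30 | 3·0+5·6 = 30
Y: 6·2+2·7 = 26 | 3·7+5·1 = 26
gcd(6,2,3,5) = 1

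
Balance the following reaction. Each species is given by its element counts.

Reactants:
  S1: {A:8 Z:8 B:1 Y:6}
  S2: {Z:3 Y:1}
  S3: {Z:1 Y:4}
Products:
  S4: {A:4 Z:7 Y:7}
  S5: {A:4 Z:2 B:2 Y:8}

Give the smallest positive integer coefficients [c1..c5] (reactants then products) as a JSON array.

Coefficients: [2, 1, 4, 3, 1]

A: 2·8+1·0+4·0 = 16 | 3·4+1·4 = 16
Z: 2·8+1·3+4·1 = 23 | 3·7+1·2 = 23
B: 2·1+1·0+4·0 = 2 | 3·0+1·2 = 2
Y: 2·6+1·1+4·4 = 29 | 3·7+1·8 = 29
gcd(2,1,4,3,1) = 1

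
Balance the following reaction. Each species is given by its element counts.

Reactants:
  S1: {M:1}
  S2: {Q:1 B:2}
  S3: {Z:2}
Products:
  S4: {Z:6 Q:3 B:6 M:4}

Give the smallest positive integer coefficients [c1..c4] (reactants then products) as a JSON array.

Z: 4·0+3·0+3·2 = 6 | 1·6 = 6
Q: 4·0+3·1+3·0 = 3 | 1·3 = 3
B: 4·0+3·2+3·0 = 6 | 1·6 = 6
M: 4·1+3·0+3·0 = 4 | 1·4 = 4
gcd(4,3,3,1) = 1

Coefficients: [4, 3, 3, 1]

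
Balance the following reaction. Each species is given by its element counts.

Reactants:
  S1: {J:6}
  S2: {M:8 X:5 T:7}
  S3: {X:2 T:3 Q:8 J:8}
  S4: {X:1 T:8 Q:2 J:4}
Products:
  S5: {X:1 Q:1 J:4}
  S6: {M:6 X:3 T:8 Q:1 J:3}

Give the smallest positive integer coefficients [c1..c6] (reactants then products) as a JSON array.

Coefficients: [4, 3, 1, 1, 6, 4]

M: 4·0+3·8+1·0+1·0 = 24 | 6·0+4·6 = 24
X: 4·0+3·5+1·2+1·1 = 18 | 6·1+4·3 = 18
T: 4·0+3·7+1·3+1·8 = 32 | 6·0+4·8 = 32
Q: 4·0+3·0+1·8+1·2 = 10 | 6·1+4·1 = 10
J: 4·6+3·0+1·8+1·4 = 36 | 6·4+4·3 = 36
gcd(4,3,1,1,6,4) = 1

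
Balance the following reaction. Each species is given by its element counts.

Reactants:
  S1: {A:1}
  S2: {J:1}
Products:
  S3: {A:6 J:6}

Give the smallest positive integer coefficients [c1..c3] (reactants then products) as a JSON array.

A: 6·1+6·0 = 6 | 1·6 = 6
J: 6·0+6·1 = 6 | 1·6 = 6
gcd(6,6,1) = 1

Coefficients: [6, 6, 1]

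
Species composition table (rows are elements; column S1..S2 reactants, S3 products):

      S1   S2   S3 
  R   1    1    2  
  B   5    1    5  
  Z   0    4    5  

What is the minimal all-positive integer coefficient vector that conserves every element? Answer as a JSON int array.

Coefficients: [3, 5, 4]

R: 3·1+5·1 = 8 | 4·2 = 8
B: 3·5+5·1 = 20 | 4·5 = 20
Z: 3·0+5·4 = 20 | 4·5 = 20
gcd(3,5,4) = 1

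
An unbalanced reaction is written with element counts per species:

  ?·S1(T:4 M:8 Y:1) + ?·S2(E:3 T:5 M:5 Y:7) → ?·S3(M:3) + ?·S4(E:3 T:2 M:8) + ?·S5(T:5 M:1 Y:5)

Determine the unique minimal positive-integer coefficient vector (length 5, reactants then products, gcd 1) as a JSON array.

E: 4·0+3·3 = 9 | 6·0+3·3+5·0 = 9
T: 4·4+3·5 = 31 | 6·0+3·2+5·5 = 31
M: 4·8+3·5 = 47 | 6·3+3·8+5·1 = 47
Y: 4·1+3·7 = 25 | 6·0+3·0+5·5 = 25
gcd(4,3,6,3,5) = 1

Coefficients: [4, 3, 6, 3, 5]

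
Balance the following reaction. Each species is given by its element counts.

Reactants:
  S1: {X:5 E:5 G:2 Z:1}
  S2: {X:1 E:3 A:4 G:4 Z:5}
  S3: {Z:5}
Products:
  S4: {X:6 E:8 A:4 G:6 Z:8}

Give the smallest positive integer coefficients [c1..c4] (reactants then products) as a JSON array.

X: 5·5+5·1+2·0 = 30 | 5·6 = 30
E: 5·5+5·3+2·0 = 40 | 5·8 = 40
A: 5·0+5·4+2·0 = 20 | 5·4 = 20
G: 5·2+5·4+2·0 = 30 | 5·6 = 30
Z: 5·1+5·5+2·5 = 40 | 5·8 = 40
gcd(5,5,2,5) = 1

Coefficients: [5, 5, 2, 5]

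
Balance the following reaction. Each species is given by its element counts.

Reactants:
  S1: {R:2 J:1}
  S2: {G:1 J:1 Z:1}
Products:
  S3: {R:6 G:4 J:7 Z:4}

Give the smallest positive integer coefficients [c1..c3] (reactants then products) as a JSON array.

R: 3·2+4·0 = 6 | 1·6 = 6
G: 3·0+4·1 = 4 | 1·4 = 4
J: 3·1+4·1 = 7 | 1·7 = 7
Z: 3·0+4·1 = 4 | 1·4 = 4
gcd(3,4,1) = 1

Coefficients: [3, 4, 1]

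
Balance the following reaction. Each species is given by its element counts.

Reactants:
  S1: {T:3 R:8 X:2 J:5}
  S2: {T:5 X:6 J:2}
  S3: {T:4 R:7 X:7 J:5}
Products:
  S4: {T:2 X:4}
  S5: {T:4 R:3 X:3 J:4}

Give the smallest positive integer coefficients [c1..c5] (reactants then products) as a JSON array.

T: 1·3+5·5+1·4 = 32 | 6·2+5·4 = 32
R: 1·8+5·0+1·7 = 15 | 6·0+5·3 = 15
X: 1·2+5·6+1·7 = 39 | 6·4+5·3 = 39
J: 1·5+5·2+1·5 = 20 | 6·0+5·4 = 20
gcd(1,5,1,6,5) = 1

Coefficients: [1, 5, 1, 6, 5]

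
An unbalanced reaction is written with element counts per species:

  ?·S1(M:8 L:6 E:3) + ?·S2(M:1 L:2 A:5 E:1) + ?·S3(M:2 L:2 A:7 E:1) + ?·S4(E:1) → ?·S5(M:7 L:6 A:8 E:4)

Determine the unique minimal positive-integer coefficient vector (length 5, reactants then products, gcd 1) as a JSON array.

M: 3·8+1·1+5·2+5·0 = 35 | 5·7 = 35
L: 3·6+1·2+5·2+5·0 = 30 | 5·6 = 30
A: 3·0+1·5+5·7+5·0 = 40 | 5·8 = 40
E: 3·3+1·1+5·1+5·1 = 20 | 5·4 = 20
gcd(3,1,5,5,5) = 1

Coefficients: [3, 1, 5, 5, 5]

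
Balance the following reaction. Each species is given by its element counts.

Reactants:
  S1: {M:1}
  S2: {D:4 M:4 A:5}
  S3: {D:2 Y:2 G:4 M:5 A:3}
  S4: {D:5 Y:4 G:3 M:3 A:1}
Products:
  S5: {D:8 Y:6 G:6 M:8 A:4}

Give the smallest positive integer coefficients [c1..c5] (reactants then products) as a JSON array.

Coefficients: [3, 1, 3, 6, 5]

D: 3·0+1·4+3·2+6·5 = 40 | 5·8 = 40
Y: 3·0+1·0+3·2+6·4 = 30 | 5·6 = 30
G: 3·0+1·0+3·4+6·3 = 30 | 5·6 = 30
M: 3·1+1·4+3·5+6·3 = 40 | 5·8 = 40
A: 3·0+1·5+3·3+6·1 = 20 | 5·4 = 20
gcd(3,1,3,6,5) = 1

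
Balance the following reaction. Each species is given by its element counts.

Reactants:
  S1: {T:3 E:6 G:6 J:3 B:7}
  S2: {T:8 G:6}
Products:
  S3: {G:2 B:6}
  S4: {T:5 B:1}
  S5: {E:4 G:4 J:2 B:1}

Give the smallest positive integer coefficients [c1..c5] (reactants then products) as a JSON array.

T: 4·3+1·8 = 20 | 3·0+4·5+6·0 = 20
E: 4·6+1·0 = 24 | 3·0+4·0+6·4 = 24
G: 4·6+1·6 = 30 | 3·2+4·0+6·4 = 30
J: 4·3+1·0 = 12 | 3·0+4·0+6·2 = 12
B: 4·7+1·0 = 28 | 3·6+4·1+6·1 = 28
gcd(4,1,3,4,6) = 1

Coefficients: [4, 1, 3, 4, 6]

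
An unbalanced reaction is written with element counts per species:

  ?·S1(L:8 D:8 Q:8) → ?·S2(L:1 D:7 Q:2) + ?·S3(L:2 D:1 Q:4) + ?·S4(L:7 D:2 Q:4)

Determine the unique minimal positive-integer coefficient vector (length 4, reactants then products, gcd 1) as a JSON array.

Coefficients: [5, 4, 4, 4]

L: 5·8 = 40 | 4·1+4·2+4·7 = 40
D: 5·8 = 40 | 4·7+4·1+4·2 = 40
Q: 5·8 = 40 | 4·2+4·4+4·4 = 40
gcd(5,4,4,4) = 1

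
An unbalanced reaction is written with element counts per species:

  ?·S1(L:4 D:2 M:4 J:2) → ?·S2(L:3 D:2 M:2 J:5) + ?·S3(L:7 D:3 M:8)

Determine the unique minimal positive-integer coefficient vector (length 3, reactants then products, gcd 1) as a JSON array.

Coefficients: [5, 2, 2]

L: 5·4 = 20 | 2·3+2·7 = 20
D: 5·2 = 10 | 2·2+2·3 = 10
M: 5·4 = 20 | 2·2+2·8 = 20
J: 5·2 = 10 | 2·5+2·0 = 10
gcd(5,2,2) = 1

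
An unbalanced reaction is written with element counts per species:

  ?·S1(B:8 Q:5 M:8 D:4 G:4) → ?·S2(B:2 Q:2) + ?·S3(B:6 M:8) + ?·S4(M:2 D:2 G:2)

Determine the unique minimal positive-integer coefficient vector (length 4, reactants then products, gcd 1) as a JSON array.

B: 2·8 = 16 | 5·2+1·6+4·0 = 16
Q: 2·5 = 10 | 5·2+1·0+4·0 = 10
M: 2·8 = 16 | 5·0+1·8+4·2 = 16
D: 2·4 = 8 | 5·0+1·0+4·2 = 8
G: 2·4 = 8 | 5·0+1·0+4·2 = 8
gcd(2,5,1,4) = 1

Coefficients: [2, 5, 1, 4]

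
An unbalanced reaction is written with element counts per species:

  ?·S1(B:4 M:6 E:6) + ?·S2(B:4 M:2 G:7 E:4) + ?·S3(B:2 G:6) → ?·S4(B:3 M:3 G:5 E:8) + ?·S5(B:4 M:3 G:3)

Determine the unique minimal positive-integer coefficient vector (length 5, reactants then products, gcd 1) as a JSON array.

B: 4·4+6·4+1·2 = 42 | 6·3+6·4 = 42
M: 4·6+6·2+1·0 = 36 | 6·3+6·3 = 36
G: 4·0+6·7+1·6 = 48 | 6·5+6·3 = 48
E: 4·6+6·4+1·0 = 48 | 6·8+6·0 = 48
gcd(4,6,1,6,6) = 1

Coefficients: [4, 6, 1, 6, 6]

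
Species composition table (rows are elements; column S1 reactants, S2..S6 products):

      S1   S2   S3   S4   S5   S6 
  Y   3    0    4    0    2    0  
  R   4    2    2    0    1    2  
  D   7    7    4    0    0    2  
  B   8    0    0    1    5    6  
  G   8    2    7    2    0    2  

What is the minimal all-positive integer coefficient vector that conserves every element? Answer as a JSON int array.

Y: 4·3 = 12 | 2·0+2·4+4·0+2·2+3·0 = 12
R: 4·4 = 16 | 2·2+2·2+4·0+2·1+3·2 = 16
D: 4·7 = 28 | 2·7+2·4+4·0+2·0+3·2 = 28
B: 4·8 = 32 | 2·0+2·0+4·1+2·5+3·6 = 32
G: 4·8 = 32 | 2·2+2·7+4·2+2·0+3·2 = 32
gcd(4,2,2,4,2,3) = 1

Coefficients: [4, 2, 2, 4, 2, 3]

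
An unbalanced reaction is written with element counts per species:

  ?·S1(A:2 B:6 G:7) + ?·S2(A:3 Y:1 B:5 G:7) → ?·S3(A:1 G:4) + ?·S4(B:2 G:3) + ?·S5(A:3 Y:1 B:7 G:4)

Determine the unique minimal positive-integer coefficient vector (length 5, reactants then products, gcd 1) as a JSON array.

Coefficients: [3, 5, 6, 4, 5]

A: 3·2+5·3 = 21 | 6·1+4·0+5·3 = 21
Y: 3·0+5·1 = 5 | 6·0+4·0+5·1 = 5
B: 3·6+5·5 = 43 | 6·0+4·2+5·7 = 43
G: 3·7+5·7 = 56 | 6·4+4·3+5·4 = 56
gcd(3,5,6,4,5) = 1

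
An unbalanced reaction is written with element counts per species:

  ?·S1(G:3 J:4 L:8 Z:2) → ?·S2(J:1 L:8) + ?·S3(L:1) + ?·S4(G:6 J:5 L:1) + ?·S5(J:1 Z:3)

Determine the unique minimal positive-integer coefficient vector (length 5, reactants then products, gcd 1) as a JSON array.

Coefficients: [6, 5, 5, 3, 4]

G: 6·3 = 18 | 5·0+5·0+3·6+4·0 = 18
J: 6·4 = 24 | 5·1+5·0+3·5+4·1 = 24
L: 6·8 = 48 | 5·8+5·1+3·1+4·0 = 48
Z: 6·2 = 12 | 5·0+5·0+3·0+4·3 = 12
gcd(6,5,5,3,4) = 1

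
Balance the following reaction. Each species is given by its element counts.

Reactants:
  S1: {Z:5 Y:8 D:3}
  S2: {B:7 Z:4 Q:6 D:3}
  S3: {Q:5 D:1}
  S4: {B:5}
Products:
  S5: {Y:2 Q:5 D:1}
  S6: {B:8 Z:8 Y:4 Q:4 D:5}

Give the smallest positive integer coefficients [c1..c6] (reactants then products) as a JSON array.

Coefficients: [4, 5, 4, 1, 6, 5]

B: 4·0+5·7+4·0+1·5 = 40 | 6·0+5·8 = 40
Z: 4·5+5·4+4·0+1·0 = 40 | 6·0+5·8 = 40
Y: 4·8+5·0+4·0+1·0 = 32 | 6·2+5·4 = 32
Q: 4·0+5·6+4·5+1·0 = 50 | 6·5+5·4 = 50
D: 4·3+5·3+4·1+1·0 = 31 | 6·1+5·5 = 31
gcd(4,5,4,1,6,5) = 1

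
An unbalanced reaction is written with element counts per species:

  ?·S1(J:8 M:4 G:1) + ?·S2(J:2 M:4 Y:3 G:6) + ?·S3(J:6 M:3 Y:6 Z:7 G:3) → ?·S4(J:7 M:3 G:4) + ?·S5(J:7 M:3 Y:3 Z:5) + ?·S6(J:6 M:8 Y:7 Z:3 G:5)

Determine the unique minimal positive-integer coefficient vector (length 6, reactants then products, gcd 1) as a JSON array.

Coefficients: [5, 4, 2, 5, 1, 3]

J: 5·8+4·2+2·6 = 60 | 5·7+1·7+3·6 = 60
M: 5·4+4·4+2·3 = 42 | 5·3+1·3+3·8 = 42
Y: 5·0+4·3+2·6 = 24 | 5·0+1·3+3·7 = 24
Z: 5·0+4·0+2·7 = 14 | 5·0+1·5+3·3 = 14
G: 5·1+4·6+2·3 = 35 | 5·4+1·0+3·5 = 35
gcd(5,4,2,5,1,3) = 1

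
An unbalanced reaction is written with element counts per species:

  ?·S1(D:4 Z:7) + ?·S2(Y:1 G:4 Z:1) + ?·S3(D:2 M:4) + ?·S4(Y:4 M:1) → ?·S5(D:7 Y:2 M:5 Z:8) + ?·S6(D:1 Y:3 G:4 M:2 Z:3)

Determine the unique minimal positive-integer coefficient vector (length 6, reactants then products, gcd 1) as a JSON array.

D: 6·4+1·0+6·2+3·0 = 36 | 5·7+1·1 = 36
Y: 6·0+1·1+6·0+3·4 = 13 | 5·2+1·3 = 13
G: 6·0+1·4+6·0+3·0 = 4 | 5·0+1·4 = 4
M: 6·0+1·0+6·4+3·1 = 27 | 5·5+1·2 = 27
Z: 6·7+1·1+6·0+3·0 = 43 | 5·8+1·3 = 43
gcd(6,1,6,3,5,1) = 1

Coefficients: [6, 1, 6, 3, 5, 1]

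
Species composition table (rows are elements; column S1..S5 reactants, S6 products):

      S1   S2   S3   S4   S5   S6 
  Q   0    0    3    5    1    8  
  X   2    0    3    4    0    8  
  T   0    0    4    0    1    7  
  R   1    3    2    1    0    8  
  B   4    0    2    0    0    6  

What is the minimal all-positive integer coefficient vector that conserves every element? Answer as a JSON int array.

Q: 3·0+5·0+6·3+2·5+4·1 = 32 | 4·8 = 32
X: 3·2+5·0+6·3+2·4+4·0 = 32 | 4·8 = 32
T: 3·0+5·0+6·4+2·0+4·1 = 28 | 4·7 = 28
R: 3·1+5·3+6·2+2·1+4·0 = 32 | 4·8 = 32
B: 3·4+5·0+6·2+2·0+4·0 = 24 | 4·6 = 24
gcd(3,5,6,2,4,4) = 1

Coefficients: [3, 5, 6, 2, 4, 4]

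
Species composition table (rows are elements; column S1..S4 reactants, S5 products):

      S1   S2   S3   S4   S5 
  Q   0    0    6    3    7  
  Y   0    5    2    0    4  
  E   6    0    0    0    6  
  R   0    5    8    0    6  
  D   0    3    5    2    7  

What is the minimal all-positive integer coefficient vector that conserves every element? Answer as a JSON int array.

Coefficients: [3, 2, 1, 5, 3]

Q: 3·0+2·0+1·6+5·3 = 21 | 3·7 = 21
Y: 3·0+2·5+1·2+5·0 = 12 | 3·4 = 12
E: 3·6+2·0+1·0+5·0 = 18 | 3·6 = 18
R: 3·0+2·5+1·8+5·0 = 18 | 3·6 = 18
D: 3·0+2·3+1·5+5·2 = 21 | 3·7 = 21
gcd(3,2,1,5,3) = 1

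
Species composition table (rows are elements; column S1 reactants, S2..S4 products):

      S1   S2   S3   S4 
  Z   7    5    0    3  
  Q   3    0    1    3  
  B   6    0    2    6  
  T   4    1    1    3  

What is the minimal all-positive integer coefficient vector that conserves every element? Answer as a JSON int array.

Coefficients: [3, 3, 3, 2]

Z: 3·7 = 21 | 3·5+3·0+2·3 = 21
Q: 3·3 = 9 | 3·0+3·1+2·3 = 9
B: 3·6 = 18 | 3·0+3·2+2·6 = 18
T: 3·4 = 12 | 3·1+3·1+2·3 = 12
gcd(3,3,3,2) = 1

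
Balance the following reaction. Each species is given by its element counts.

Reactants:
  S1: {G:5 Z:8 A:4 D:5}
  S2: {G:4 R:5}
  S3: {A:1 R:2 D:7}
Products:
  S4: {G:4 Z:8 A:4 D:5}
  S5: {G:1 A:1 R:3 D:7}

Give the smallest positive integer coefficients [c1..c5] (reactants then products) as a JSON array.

G: 1·5+1·4+5·0 = 9 | 1·4+5·1 = 9
Z: 1·8+1·0+5·0 = 8 | 1·8+5·0 = 8
A: 1·4+1·0+5·1 = 9 | 1·4+5·1 = 9
R: 1·0+1·5+5·2 = 15 | 1·0+5·3 = 15
D: 1·5+1·0+5·7 = 40 | 1·5+5·7 = 40
gcd(1,1,5,1,5) = 1

Coefficients: [1, 1, 5, 1, 5]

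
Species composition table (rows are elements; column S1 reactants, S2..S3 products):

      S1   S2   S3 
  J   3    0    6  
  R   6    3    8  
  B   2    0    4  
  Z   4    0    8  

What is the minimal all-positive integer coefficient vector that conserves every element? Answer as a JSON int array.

Coefficients: [6, 4, 3]

J: 6·3 = 18 | 4·0+3·6 = 18
R: 6·6 = 36 | 4·3+3·8 = 36
B: 6·2 = 12 | 4·0+3·4 = 12
Z: 6·4 = 24 | 4·0+3·8 = 24
gcd(6,4,3) = 1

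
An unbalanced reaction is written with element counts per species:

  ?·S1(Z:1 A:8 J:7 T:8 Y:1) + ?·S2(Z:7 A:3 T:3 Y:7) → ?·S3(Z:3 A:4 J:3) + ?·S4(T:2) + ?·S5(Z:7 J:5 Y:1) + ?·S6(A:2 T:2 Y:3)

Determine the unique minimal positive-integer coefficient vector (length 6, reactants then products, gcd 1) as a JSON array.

Coefficients: [2, 2, 3, 6, 1, 5]

Z: 2·1+2·7 = 16 | 3·3+6·0+1·7+5·0 = 16
A: 2·8+2·3 = 22 | 3·4+6·0+1·0+5·2 = 22
J: 2·7+2·0 = 14 | 3·3+6·0+1·5+5·0 = 14
T: 2·8+2·3 = 22 | 3·0+6·2+1·0+5·2 = 22
Y: 2·1+2·7 = 16 | 3·0+6·0+1·1+5·3 = 16
gcd(2,2,3,6,1,5) = 1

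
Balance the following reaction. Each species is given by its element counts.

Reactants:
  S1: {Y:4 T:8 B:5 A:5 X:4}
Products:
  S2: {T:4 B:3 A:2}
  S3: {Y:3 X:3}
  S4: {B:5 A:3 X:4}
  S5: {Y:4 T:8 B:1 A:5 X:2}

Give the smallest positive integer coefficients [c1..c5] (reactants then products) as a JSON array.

Coefficients: [5, 6, 4, 1, 2]

Y: 5·4 = 20 | 6·0+4·3+1·0+2·4 = 20
T: 5·8 = 40 | 6·4+4·0+1·0+2·8 = 40
B: 5·5 = 25 | 6·3+4·0+1·5+2·1 = 25
A: 5·5 = 25 | 6·2+4·0+1·3+2·5 = 25
X: 5·4 = 20 | 6·0+4·3+1·4+2·2 = 20
gcd(5,6,4,1,2) = 1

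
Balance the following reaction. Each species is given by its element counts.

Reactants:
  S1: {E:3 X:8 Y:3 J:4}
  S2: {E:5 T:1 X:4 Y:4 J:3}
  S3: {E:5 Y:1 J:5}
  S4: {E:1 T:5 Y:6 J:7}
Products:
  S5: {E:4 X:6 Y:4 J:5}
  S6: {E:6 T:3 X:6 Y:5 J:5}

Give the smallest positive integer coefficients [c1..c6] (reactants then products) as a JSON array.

E: 4·3+4·5+1·5+1·1 = 38 | 5·4+3·6 = 38
T: 4·0+4·1+1·0+1·5 = 9 | 5·0+3·3 = 9
X: 4·8+4·4+1·0+1·0 = 48 | 5·6+3·6 = 48
Y: 4·3+4·4+1·1+1·6 = 35 | 5·4+3·5 = 35
J: 4·4+4·3+1·5+1·7 = 40 | 5·5+3·5 = 40
gcd(4,4,1,1,5,3) = 1

Coefficients: [4, 4, 1, 1, 5, 3]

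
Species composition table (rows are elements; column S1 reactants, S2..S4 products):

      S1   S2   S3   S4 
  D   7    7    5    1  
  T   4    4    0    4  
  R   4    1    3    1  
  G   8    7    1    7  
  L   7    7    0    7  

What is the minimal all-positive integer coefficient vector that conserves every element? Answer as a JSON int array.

D: 6·7 = 42 | 1·7+6·5+5·1 = 42
T: 6·4 = 24 | 1·4+6·0+5·4 = 24
R: 6·4 = 24 | 1·1+6·3+5·1 = 24
G: 6·8 = 48 | 1·7+6·1+5·7 = 48
L: 6·7 = 42 | 1·7+6·0+5·7 = 42
gcd(6,1,6,5) = 1

Coefficients: [6, 1, 6, 5]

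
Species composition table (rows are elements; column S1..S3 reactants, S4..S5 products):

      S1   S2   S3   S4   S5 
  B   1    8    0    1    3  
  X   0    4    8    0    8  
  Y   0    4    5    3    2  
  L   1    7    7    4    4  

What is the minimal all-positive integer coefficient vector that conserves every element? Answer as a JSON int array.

B: 1·1+2·8+3·0 = 17 | 5·1+4·3 = 17
X: 1·0+2·4+3·8 = 32 | 5·0+4·8 = 32
Y: 1·0+2·4+3·5 = 23 | 5·3+4·2 = 23
L: 1·1+2·7+3·7 = 36 | 5·4+4·4 = 36
gcd(1,2,3,5,4) = 1

Coefficients: [1, 2, 3, 5, 4]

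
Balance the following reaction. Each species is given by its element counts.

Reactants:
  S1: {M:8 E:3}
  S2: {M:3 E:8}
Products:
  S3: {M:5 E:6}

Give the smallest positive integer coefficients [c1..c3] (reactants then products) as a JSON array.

Coefficients: [2, 3, 5]

M: 2·8+3·3 = 25 | 5·5 = 25
E: 2·3+3·8 = 30 | 5·6 = 30
gcd(2,3,5) = 1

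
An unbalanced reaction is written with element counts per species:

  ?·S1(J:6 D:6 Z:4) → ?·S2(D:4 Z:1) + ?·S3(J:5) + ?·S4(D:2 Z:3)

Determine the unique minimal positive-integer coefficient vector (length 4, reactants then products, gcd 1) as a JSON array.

Coefficients: [5, 5, 6, 5]

J: 5·6 = 30 | 5·0+6·5+5·0 = 30
D: 5·6 = 30 | 5·4+6·0+5·2 = 30
Z: 5·4 = 20 | 5·1+6·0+5·3 = 20
gcd(5,5,6,5) = 1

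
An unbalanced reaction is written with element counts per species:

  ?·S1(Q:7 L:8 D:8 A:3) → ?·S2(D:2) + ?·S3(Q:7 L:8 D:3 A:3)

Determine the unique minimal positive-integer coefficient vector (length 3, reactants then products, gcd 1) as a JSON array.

Q: 2·7 = 14 | 5·0+2·7 = 14
L: 2·8 = 16 | 5·0+2·8 = 16
D: 2·8 = 16 | 5·2+2·3 = 16
A: 2·3 = 6 | 5·0+2·3 = 6
gcd(2,5,2) = 1

Coefficients: [2, 5, 2]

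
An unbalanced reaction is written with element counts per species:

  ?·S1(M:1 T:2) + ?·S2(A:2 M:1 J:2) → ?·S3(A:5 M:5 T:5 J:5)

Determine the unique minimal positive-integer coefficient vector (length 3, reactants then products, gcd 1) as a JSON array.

Coefficients: [5, 5, 2]

A: 5·0+5·2 = 10 | 2·5 = 10
M: 5·1+5·1 = 10 | 2·5 = 10
T: 5·2+5·0 = 10 | 2·5 = 10
J: 5·0+5·2 = 10 | 2·5 = 10
gcd(5,5,2) = 1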